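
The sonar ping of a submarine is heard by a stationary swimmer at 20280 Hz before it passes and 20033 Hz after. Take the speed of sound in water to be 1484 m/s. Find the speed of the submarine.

f₁/f₂ = (v + v_s)/(v − v_s), so v_s = v · (f₁ − f₂)/(f₁ + f₂).
v_s = 1484 × (20280 − 20033)/(20280 + 20033) = 1484 × 247/40313 ≈ 9.1 m/s.

9.1 m/s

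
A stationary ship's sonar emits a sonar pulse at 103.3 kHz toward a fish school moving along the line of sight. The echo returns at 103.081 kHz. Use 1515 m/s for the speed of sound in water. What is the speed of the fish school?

Double Doppler shift off a moving reflector: f₂ = f₀ · (v + u)/(v − u) (u > 0 toward emitter).
Rearranging, u = v · (f₂ − f₀)/(f₂ + f₀) = 1515 × -0.219/206.381 ≈ -1.61 m/s.
So the fish school is moving at 1.61 m/s away from the emitter.

1.61 m/s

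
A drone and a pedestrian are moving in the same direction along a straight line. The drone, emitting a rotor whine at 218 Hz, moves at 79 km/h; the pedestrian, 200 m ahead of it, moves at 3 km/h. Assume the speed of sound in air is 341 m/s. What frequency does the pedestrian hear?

232 Hz

79 km/h = 21.94 m/s; 3 km/h = 0.8333 m/s.
The pedestrian is ahead, so the drone is moving toward it while the pedestrian is moving away from the drone.
Both move, so f' = f · (v − v_o)/(v − v_s).
f' = 218 × (341 − 0.8333)/(341 − 21.94) = 218 × 340.17/319.06 ≈ 232 Hz.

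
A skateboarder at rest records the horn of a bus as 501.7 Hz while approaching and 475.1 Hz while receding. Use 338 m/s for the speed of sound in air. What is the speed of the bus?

9.2 m/s

f₁/f₂ = (v + v_s)/(v − v_s), so v_s = v · (f₁ − f₂)/(f₁ + f₂).
v_s = 338 × (501.7 − 475.1)/(501.7 + 475.1) = 338 × 26.6/976.8 ≈ 9.2 m/s.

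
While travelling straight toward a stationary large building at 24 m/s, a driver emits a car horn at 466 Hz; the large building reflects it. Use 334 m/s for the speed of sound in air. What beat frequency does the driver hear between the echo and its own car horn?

72 Hz

The large building receives the sound from a moving source: f₁ = f₀ · v/(v − v_e) = 466 × 334/310 ≈ 502.1 Hz.
On the return leg the driver is a moving observer: f₂ = f₁ · (v + v_e)/v = 502.1 × 358/334 ≈ 538.2 Hz.
Equivalently f₂ = f₀ · (v + v_e)/(v − v_e).
Beat against the emitted tone: |f₂ − f₀| = 2v_e·f₀/(v − v_e) = 2 × 24 × 466/310 ≈ 72 Hz.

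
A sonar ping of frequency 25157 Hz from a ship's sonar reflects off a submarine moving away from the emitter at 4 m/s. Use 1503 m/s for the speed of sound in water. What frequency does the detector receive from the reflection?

25023 Hz

The submarine first receives the wave as a moving observer: f₁ = f₀ · (v − u)/v = 25157 × (1503 − 4)/1503 ≈ 25090 Hz.
On reflection it acts as a source moving away from the stationary detector: f₂ = f₁ · v/(v + u) = 25090 × 1503/1507 ≈ 25023 Hz.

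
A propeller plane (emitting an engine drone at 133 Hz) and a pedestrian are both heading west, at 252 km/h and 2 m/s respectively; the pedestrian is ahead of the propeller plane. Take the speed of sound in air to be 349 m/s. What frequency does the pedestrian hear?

165 Hz

252 km/h = 70 m/s.
The pedestrian is ahead, so the propeller plane is moving toward it while the pedestrian is moving away from the propeller plane.
Both move, so f' = f · (v − v_o)/(v − v_s).
f' = 133 × (349 − 2)/(349 − 70) = 133 × 347/279 ≈ 165 Hz.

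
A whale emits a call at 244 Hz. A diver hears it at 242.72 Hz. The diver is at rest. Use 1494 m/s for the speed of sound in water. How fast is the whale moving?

f' < f, so the whale is receding.
f' = f · v/(v + v_s) ⇒ v_s = v · |1 − f/f'|.
v_s = 1494 × |1 − 244/242.72| = 1494 × 0.005274 ≈ 7.9 m/s.

7.9 m/s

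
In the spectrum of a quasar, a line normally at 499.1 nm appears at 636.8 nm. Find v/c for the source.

λ'/λ₀ = 1.2759 > 1 (redshift), so the source is receding.
λ'/λ₀ = √((1 + β)/(1 − β)) for a receding source ⇒ β = (r² − 1)/(r² + 1) with r = λ'/λ₀.
β = (1.6279 − 1)/(1.6279 + 1) ≈ 0.239.

0.239c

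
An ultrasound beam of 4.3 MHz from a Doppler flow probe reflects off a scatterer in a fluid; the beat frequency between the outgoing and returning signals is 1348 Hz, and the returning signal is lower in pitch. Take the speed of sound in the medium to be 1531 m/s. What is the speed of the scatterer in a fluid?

0.24 m/s

Double Doppler shift off a moving reflector: f₂ = f₀ · (v + u)/(v − u) (u > 0 toward emitter).
Returning signal is lower, so f₂ = f₀ − Δf = 4300000 − 1348 = 4298652 Hz.
Rearranging, u = v · (f₂ − f₀)/(f₂ + f₀) = 1531 × -1348/8598652 ≈ -0.24 m/s.
So the scatterer in a fluid is moving at 0.24 m/s away from the emitter.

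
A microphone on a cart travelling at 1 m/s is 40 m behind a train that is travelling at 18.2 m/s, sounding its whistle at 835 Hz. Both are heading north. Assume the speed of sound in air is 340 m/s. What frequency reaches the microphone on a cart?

The microphone on a cart is behind, so the train is moving away from it while the microphone on a cart is moving toward the train.
General Doppler shift: f' = f · (v + v_o)/(v + v_s).
f' = 835 × (340 + 1)/(340 + 18.2) = 835 × 341/358.2 ≈ 795 Hz.

795 Hz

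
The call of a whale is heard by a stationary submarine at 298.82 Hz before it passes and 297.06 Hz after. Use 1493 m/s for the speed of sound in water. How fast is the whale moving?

f₁/f₂ = (v + v_s)/(v − v_s), so v_s = v · (f₁ − f₂)/(f₁ + f₂).
v_s = 1493 × (298.82 − 297.06)/(298.82 + 297.06) = 1493 × 1.76/595.88 ≈ 4.4 m/s.

4.4 m/s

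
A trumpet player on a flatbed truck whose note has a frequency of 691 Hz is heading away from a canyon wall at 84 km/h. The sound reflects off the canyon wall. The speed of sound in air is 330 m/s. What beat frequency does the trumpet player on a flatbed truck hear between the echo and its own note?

91 Hz

84 km/h = 23.33 m/s.
The canyon wall receives the sound from a moving source: f₁ = f₀ · v/(v + v_e) = 691 × 330/353.33 ≈ 645.4 Hz.
On the return leg the trumpet player on a flatbed truck is a moving observer: f₂ = f₁ · (v − v_e)/v = 645.4 × 306.67/330 ≈ 599.7 Hz.
Equivalently f₂ = f₀ · (v − v_e)/(v + v_e).
Beat against the emitted tone: |f₂ − f₀| = 2v_e·f₀/(v + v_e) = 2 × 23.33 × 691/353.33 ≈ 91 Hz.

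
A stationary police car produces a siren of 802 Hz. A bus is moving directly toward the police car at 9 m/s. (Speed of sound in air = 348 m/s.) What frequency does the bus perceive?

Moving observer, stationary source: f' = f · (v + v_o)/v.
f' = 802 × (348 + 9)/348 = 802 × 357/348 ≈ 823 Hz.

823 Hz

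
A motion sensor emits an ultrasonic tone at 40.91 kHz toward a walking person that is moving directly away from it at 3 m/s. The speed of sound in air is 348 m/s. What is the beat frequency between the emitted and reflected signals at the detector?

The walking person first receives the wave as a moving observer: f₁ = f₀ · (v − u)/v = 40.91 × (348 − 3)/348 ≈ 40.557 kHz.
On reflection it acts as a source moving away from the stationary detector: f₂ = f₁ · v/(v + u) = 40.557 × 348/351 ≈ 40.211 kHz.
Beat frequency (with f₀ = 40910 Hz): |f₂ − f₀| = 2u·f₀/(v + u) = 2 × 3 × 40910/351 ≈ 699 Hz.

699 Hz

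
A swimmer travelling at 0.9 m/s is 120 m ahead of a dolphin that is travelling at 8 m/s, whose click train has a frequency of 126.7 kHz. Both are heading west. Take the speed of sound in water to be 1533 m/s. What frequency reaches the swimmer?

127.3 kHz

The swimmer is ahead, so the dolphin is moving toward it while the swimmer is moving away from the dolphin.
With source approaching and observer receding, f' = f · (v − v_o)/(v − v_s).
f' = 126.7 × (1533 − 0.9)/(1533 − 8) = 126.7 × 1532.1/1525 ≈ 127.3 kHz.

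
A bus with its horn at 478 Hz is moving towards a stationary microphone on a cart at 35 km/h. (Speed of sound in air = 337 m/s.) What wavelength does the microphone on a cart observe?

68.5 cm

35 km/h = 9.722 m/s.
With the source moving toward a stationary observer, f' = f · v/(v − v_s).
f' = 478 × 337/(337 − 9.722) ≈ 492 Hz.
λ' = v/f' = 337/492.2 ≈ 68.5 cm.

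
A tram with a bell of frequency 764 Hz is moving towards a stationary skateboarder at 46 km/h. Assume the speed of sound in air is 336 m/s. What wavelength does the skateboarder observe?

46 km/h = 12.78 m/s.
Only the source moves, toward the listener, so f' = f · v/(v − v_s).
f' = 764 × 336/(336 − 12.78) ≈ 794 Hz.
λ' = v/f' = 336/794.203 ≈ 42.3 cm.

42.3 cm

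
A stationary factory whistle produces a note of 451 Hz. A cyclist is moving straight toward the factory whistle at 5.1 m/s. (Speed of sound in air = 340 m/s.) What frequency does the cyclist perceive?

Moving observer, stationary source: f' = f · (v + v_o)/v.
f' = 451 × (340 + 5.1)/340 = 451 × 345.1/340 ≈ 458 Hz.

458 Hz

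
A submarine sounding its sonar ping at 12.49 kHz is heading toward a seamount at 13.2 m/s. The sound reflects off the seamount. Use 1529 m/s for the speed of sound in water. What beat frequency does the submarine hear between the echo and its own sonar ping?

218 Hz

The seamount receives the sound from a moving source: f₁ = f₀ · v/(v − v_e) = 12.49 × 1529/1515.8 ≈ 12.599 kHz.
On the return leg the submarine is a moving observer: f₂ = f₁ · (v + v_e)/v = 12.599 × 1542.2/1529 ≈ 12.708 kHz.
Beat against the emitted tone (with f₀ = 12490 Hz): |f₂ − f₀| = 2v_e·f₀/(v − v_e) = 2 × 13.2 × 12490/1515.8 ≈ 218 Hz.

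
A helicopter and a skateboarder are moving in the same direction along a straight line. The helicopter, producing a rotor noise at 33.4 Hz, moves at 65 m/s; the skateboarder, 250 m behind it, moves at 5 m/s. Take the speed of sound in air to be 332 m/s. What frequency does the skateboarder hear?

28.4 Hz

The skateboarder is behind, so the helicopter is moving away from it while the skateboarder is moving toward the helicopter.
With source receding and observer approaching, f' = f · (v + v_o)/(v + v_s).
f' = 33.4 × (332 + 5)/(332 + 65) = 33.4 × 337/397 ≈ 28.4 Hz.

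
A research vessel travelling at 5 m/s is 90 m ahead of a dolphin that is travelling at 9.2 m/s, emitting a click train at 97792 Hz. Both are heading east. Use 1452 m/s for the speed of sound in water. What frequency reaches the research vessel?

The research vessel is ahead, so the dolphin is moving toward it while the research vessel is moving away from the dolphin.
With source approaching and observer receding, f' = f · (v − v_o)/(v − v_s).
f' = 97792 × (1452 − 5)/(1452 − 9.2) = 97792 × 1447/1442.8 ≈ 98077 Hz.

98077 Hz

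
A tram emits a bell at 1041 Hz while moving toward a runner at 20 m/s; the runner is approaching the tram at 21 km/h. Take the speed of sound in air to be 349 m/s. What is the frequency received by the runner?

1123 Hz

21 km/h = 5.833 m/s.
General Doppler shift: f' = f · (v + v_o)/(v − v_s).
f' = 1041 × (349 + 5.833)/(349 − 20) = 1041 × 354.83/329 ≈ 1123 Hz.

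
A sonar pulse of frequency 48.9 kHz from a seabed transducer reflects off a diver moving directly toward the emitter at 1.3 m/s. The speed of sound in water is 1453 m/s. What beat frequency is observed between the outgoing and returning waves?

88 Hz

The diver first receives the wave as a moving observer: f₁ = f₀ · (v + u)/v = 48.9 × (1453 + 1.3)/1453 ≈ 48.9438 kHz.
The reflection then acts as a moving source: f₂ = f₁ · v/(v − u) ≈ 48.9876 kHz.
Equivalently f₂ = f₀ · (v + u)/(v − u).
Beat frequency (with f₀ = 48900 Hz): |f₂ − f₀| = 2u·f₀/(v − u) = 2 × 1.3 × 48900/1451.7 ≈ 88 Hz.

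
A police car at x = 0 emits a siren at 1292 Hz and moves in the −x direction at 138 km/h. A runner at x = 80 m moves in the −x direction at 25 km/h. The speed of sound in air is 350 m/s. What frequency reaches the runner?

1188 Hz

138 km/h = 38.33 m/s; 25 km/h = 6.944 m/s.
The observer lies on the +x side, so the source is heading away from the observer and the observer is heading toward the source.
With source receding and observer approaching, f' = f · (v + v_o)/(v + v_s).
f' = 1292 × (350 + 6.944)/(350 + 38.33) = 1292 × 356.94/388.33 ≈ 1188 Hz.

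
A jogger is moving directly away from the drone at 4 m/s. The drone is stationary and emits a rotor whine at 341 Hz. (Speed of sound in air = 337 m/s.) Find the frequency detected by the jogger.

337 Hz

Moving observer, stationary source: f' = f · (v − v_o)/v.
f' = 341 × (337 − 4)/337 = 341 × 333/337 ≈ 337 Hz.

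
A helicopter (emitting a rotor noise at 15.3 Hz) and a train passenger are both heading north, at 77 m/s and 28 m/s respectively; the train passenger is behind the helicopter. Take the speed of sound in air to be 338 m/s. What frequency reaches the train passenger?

The train passenger is behind, so the helicopter is moving away from it while the train passenger is moving toward the helicopter.
General Doppler shift: f' = f · (v + v_o)/(v + v_s).
f' = 15.3 × (338 + 28)/(338 + 77) = 15.3 × 366/415 ≈ 13.5 Hz.

13.5 Hz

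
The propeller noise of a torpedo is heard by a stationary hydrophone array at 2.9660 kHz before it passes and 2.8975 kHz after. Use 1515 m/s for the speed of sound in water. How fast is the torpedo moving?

f₁/f₂ = (v + v_s)/(v − v_s), so v_s = v · (f₁ − f₂)/(f₁ + f₂).
v_s = 1515 × (2.9660 − 2.8975)/(2.9660 + 2.8975) = 1515 × 0.0685/5.8635 ≈ 17.7 m/s.

17.7 m/s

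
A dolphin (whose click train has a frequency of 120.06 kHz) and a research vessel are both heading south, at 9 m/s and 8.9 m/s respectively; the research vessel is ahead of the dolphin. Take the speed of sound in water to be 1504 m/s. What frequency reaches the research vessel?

120.1 kHz

The research vessel is ahead, so the dolphin is moving toward it while the research vessel is moving away from the dolphin.
With source approaching and observer receding, f' = f · (v − v_o)/(v − v_s).
f' = 120.06 × (1504 − 8.9)/(1504 − 9) = 120.06 × 1495.1/1495 ≈ 120.1 kHz.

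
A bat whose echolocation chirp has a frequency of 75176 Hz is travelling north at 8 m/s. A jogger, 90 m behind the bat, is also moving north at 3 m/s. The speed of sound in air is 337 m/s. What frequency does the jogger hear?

The jogger is behind, so the bat is moving away from it while the jogger is moving toward the bat.
With source receding and observer approaching, f' = f · (v + v_o)/(v + v_s).
f' = 75176 × (337 + 3)/(337 + 8) = 75176 × 340/345 ≈ 74086 Hz.

74086 Hz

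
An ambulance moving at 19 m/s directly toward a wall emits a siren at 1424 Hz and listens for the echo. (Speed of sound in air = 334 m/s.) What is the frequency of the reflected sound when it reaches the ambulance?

1596 Hz

The wall receives the sound from a moving source: f₁ = f₀ · v/(v − v_e) = 1424 × 334/315 ≈ 1510 Hz.
On the return leg the ambulance is a moving observer: f₂ = f₁ · (v + v_e)/v = 1510 × 353/334 ≈ 1596 Hz.
Equivalently f₂ = f₀ · (v + v_e)/(v − v_e).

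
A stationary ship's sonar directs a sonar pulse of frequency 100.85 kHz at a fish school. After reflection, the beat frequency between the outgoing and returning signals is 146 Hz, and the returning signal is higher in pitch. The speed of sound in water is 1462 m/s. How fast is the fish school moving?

1.06 m/s

Double Doppler shift off a moving reflector: f₂ = f₀ · (v + u)/(v − u) (u > 0 toward emitter).
Returning signal is higher, so f₂ = f₀ + Δf = 100850 + 146 = 100996 Hz.
Rearranging, u = v · (f₂ − f₀)/(f₂ + f₀) = 1462 × 146/201846 ≈ 1.06 m/s.
So the fish school is moving at 1.06 m/s toward the emitter.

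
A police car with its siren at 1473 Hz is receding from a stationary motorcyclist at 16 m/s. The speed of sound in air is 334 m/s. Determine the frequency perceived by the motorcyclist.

Moving source, stationary observer: f' = f · v/(v + v_s) since the source is receding.
f' = 1473 × 334/(334 + 16) = 1473 × 334/350 ≈ 1406 Hz.

1406 Hz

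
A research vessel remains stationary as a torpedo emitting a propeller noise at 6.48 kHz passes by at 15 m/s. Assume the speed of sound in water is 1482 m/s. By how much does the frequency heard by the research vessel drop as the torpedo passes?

Approaching: f₁ = f · v/(v − v_s) = 6.48 × 1482/1467 ≈ 6.546 kHz.
Receding: f₂ = f · v/(v + v_s) = 6.48 × 1482/1497 ≈ 6.415 kHz.
Drop: f₁ − f₂ = 2f·v·v_s/(v² − v_s²) = 2 × 6.48 × 1482 × 15/(1482² − 15²) ≈ 0.131 kHz.

0.131 kHz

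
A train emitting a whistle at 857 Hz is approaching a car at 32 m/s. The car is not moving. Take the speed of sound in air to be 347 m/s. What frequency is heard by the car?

944 Hz

With the source moving toward a stationary observer, f' = f · v/(v − v_s).
f' = 857 × 347/(347 − 32) = 857 × 347/315 ≈ 944 Hz.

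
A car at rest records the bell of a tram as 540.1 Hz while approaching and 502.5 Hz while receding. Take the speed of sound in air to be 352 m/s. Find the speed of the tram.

12.7 m/s

f₁/f₂ = (v + v_s)/(v − v_s), so v_s = v · (f₁ − f₂)/(f₁ + f₂).
v_s = 352 × (540.1 − 502.5)/(540.1 + 502.5) = 352 × 37.6/1042.6 ≈ 12.7 m/s.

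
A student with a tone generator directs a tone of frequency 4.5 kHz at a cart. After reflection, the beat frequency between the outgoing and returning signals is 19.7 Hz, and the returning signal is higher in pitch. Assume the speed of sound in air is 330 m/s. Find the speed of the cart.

0.72 m/s

Double Doppler shift off a moving reflector: f₂ = f₀ · (v + u)/(v − u) (u > 0 toward emitter).
Returning signal is higher, so f₂ = f₀ + Δf = 4500 + 19.7 = 4519.7 Hz.
Rearranging, u = v · (f₂ − f₀)/(f₂ + f₀) = 330 × 19.7/9019.7 ≈ 0.72 m/s.
So the cart is moving at 0.72 m/s toward the emitter.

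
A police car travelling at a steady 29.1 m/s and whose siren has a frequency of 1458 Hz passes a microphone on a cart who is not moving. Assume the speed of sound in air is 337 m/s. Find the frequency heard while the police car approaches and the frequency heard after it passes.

Approaching: f₁ = f · v/(v − v_s) = 1458 × 337/307.9 ≈ 1596 Hz.
Receding: f₂ = f · v/(v + v_s) = 1458 × 337/366.1 ≈ 1342 Hz.

1596 Hz approaching; 1342 Hz receding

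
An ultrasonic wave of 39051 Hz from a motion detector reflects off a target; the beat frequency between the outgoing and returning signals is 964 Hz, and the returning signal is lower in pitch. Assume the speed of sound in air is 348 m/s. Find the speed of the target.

4.3 m/s

Double Doppler shift off a moving reflector: f₂ = f₀ · (v + u)/(v − u) (u > 0 toward emitter).
Returning signal is lower, so f₂ = f₀ − Δf = 39051 − 964 = 38087 Hz.
Rearranging, u = v · (f₂ − f₀)/(f₂ + f₀) = 348 × -964/77138 ≈ -4.3 m/s.
So the target is moving at 4.3 m/s away from the emitter.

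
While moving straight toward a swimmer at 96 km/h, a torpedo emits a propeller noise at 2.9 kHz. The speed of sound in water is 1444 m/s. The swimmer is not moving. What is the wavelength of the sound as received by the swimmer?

96 km/h = 26.67 m/s.
Only the source moves, toward the listener, so f' = f · v/(v − v_s).
f' = 2.9 × 1444/(1444 − 26.67) ≈ 2.95 kHz.
λ' = v/f' = 1444/2954.56 ≈ 48.9 cm.

48.9 cm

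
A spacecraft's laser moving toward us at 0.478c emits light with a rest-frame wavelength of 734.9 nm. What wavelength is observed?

436.7 nm

Relativistic Doppler for wavelength: λ' = λ₀ · √((1 − β)/(1 + β)).
λ' = 734.9 × √(0.5220/1.4780) = 734.9 × 0.59429 ≈ 436.7 nm.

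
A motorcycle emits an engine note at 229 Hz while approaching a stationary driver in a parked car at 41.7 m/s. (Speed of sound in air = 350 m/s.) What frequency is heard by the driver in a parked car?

260 Hz

Only the source moves, toward the listener, so f' = f · v/(v − v_s).
f' = 229 × 350/(350 − 41.7) = 229 × 350/308.3 ≈ 260 Hz.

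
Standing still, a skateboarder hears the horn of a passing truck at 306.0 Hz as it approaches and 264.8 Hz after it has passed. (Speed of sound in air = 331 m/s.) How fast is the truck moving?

f₁/f₂ = (v + v_s)/(v − v_s), so v_s = v · (f₁ − f₂)/(f₁ + f₂).
v_s = 331 × (306.0 − 264.8)/(306.0 + 264.8) = 331 × 41.2/570.8 ≈ 23.9 m/s.

23.9 m/s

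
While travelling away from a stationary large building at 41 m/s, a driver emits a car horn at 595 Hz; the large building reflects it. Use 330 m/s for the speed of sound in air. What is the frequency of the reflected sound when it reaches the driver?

The large building receives the sound from a moving source: f₁ = f₀ · v/(v + v_e) = 595 × 330/371 ≈ 529 Hz.
On the return leg the driver is a moving observer: f₂ = f₁ · (v − v_e)/v = 529 × 289/330 ≈ 463 Hz.
Equivalently f₂ = f₀ · (v − v_e)/(v + v_e).

463 Hz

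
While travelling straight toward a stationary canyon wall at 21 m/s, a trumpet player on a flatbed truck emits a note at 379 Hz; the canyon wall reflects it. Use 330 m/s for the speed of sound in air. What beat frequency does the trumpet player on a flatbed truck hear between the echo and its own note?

The canyon wall receives the sound from a moving source: f₁ = f₀ · v/(v − v_e) = 379 × 330/309 ≈ 404.8 Hz.
On the return leg the trumpet player on a flatbed truck is a moving observer: f₂ = f₁ · (v + v_e)/v = 404.8 × 351/330 ≈ 430.5 Hz.
Beat against the emitted tone: |f₂ − f₀| = 2v_e·f₀/(v − v_e) = 2 × 21 × 379/309 ≈ 51.5 Hz.

51.5 Hz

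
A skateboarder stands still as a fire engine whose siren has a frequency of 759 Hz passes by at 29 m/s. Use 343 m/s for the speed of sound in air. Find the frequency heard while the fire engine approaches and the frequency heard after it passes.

Approaching: f₁ = f · v/(v − v_s) = 759 × 343/314 ≈ 829 Hz.
Receding: f₂ = f · v/(v + v_s) = 759 × 343/372 ≈ 700 Hz.

829 Hz approaching; 700 Hz receding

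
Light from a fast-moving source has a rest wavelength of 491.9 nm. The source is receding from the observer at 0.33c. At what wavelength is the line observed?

693.1 nm

Relativistic Doppler for wavelength: λ' = λ₀ · √((1 + β)/(1 − β)).
λ' = 491.9 × √(1.3300/0.6700) = 491.9 × 1.40893 ≈ 693.1 nm.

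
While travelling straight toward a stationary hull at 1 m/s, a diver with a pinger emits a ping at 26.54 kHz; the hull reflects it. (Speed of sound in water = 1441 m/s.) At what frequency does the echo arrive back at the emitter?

26.6 kHz

The hull receives the sound from a moving source: f₁ = f₀ · v/(v − v_e) = 26.54 × 1441/1440 ≈ 26.6 kHz.
On the return leg the diver with a pinger is a moving observer: f₂ = f₁ · (v + v_e)/v = 26.6 × 1442/1441 ≈ 26.6 kHz.
Equivalently f₂ = f₀ · (v + v_e)/(v − v_e).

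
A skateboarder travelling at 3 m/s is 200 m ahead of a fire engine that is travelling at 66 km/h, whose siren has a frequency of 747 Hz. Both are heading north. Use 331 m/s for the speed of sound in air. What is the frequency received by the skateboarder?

66 km/h = 18.33 m/s.
The skateboarder is ahead, so the fire engine is moving toward it while the skateboarder is moving away from the fire engine.
Both move, so f' = f · (v − v_o)/(v − v_s).
f' = 747 × (331 − 3)/(331 − 18.33) = 747 × 328/312.67 ≈ 784 Hz.

784 Hz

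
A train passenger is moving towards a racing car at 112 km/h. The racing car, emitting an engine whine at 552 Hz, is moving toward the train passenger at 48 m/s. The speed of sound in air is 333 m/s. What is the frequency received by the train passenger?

705 Hz

112 km/h = 31.11 m/s.
Both move, so f' = f · (v + v_o)/(v − v_s).
f' = 552 × (333 + 31.11)/(333 − 48) = 552 × 364.11/285 ≈ 705 Hz.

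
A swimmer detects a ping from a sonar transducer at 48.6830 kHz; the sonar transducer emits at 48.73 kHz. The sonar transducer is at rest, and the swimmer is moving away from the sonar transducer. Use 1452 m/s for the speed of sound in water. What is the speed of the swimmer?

f' = f · (v − v_o)/v ⇒ v_o = v · |f'/f − 1|.
v_o = 1452 × |48.6830/48.73 − 1| = 1452 × 0.0009645 ≈ 1.40 m/s.

1.40 m/s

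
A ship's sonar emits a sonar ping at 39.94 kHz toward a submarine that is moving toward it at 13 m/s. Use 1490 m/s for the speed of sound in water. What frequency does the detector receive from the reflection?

The submarine first receives the wave as a moving observer: f₁ = f₀ · (v + u)/v = 39.94 × (1490 + 13)/1490 ≈ 40.3 kHz.
On reflection it acts as a source moving toward the stationary detector: f₂ = f₁ · v/(v − u) = 40.3 × 1490/1477 ≈ 40.6 kHz.
Equivalently f₂ = f₀ · (v + u)/(v − u).

40.6 kHz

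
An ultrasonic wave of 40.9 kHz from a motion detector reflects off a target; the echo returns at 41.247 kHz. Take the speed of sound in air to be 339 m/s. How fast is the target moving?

1.43 m/s

Double Doppler shift off a moving reflector: f₂ = f₀ · (v + u)/(v − u) (u > 0 toward emitter).
Rearranging, u = v · (f₂ − f₀)/(f₂ + f₀) = 339 × 0.347/82.147 ≈ 1.43 m/s.
So the target is moving at 1.43 m/s toward the emitter.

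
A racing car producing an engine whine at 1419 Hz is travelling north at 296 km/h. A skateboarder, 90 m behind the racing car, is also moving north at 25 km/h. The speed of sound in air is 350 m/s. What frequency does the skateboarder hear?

1172 Hz

296 km/h = 82.22 m/s; 25 km/h = 6.944 m/s.
The skateboarder is behind, so the racing car is moving away from it while the skateboarder is moving toward the racing car.
With source receding and observer approaching, f' = f · (v + v_o)/(v + v_s).
f' = 1419 × (350 + 6.944)/(350 + 82.22) = 1419 × 356.94/432.22 ≈ 1172 Hz.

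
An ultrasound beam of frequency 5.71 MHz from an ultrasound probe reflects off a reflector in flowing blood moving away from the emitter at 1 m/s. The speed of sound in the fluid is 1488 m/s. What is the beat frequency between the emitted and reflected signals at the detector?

7670 Hz

The reflector in flowing blood first receives the wave as a moving observer: f₁ = f₀ · (v − u)/v = 5.71 × (1488 − 1)/1488 ≈ 5.70616 MHz.
The reflection then acts as a moving source: f₂ = f₁ · v/(v + u) ≈ 5.70233 MHz.
Equivalently f₂ = f₀ · (v − u)/(v + u).
Beat frequency (with f₀ = 5710000 Hz): |f₂ − f₀| = 2u·f₀/(v + u) = 2 × 1 × 5710000/1489 ≈ 7670 Hz.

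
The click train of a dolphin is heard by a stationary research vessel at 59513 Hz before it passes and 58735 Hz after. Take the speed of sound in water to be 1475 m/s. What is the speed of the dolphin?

f₁/f₂ = (v + v_s)/(v − v_s), so v_s = v · (f₁ − f₂)/(f₁ + f₂).
v_s = 1475 × (59513 − 58735)/(59513 + 58735) = 1475 × 778/118248 ≈ 9.7 m/s.

9.7 m/s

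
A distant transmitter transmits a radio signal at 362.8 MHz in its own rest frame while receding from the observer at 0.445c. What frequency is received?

224.8 MHz

Relativistic Doppler for frequency: f' = f₀ · √((1 − β)/(1 + β)).
f' = 362.8 × √(0.5550/1.4450) = 362.8 × 0.61974 ≈ 224.8 MHz.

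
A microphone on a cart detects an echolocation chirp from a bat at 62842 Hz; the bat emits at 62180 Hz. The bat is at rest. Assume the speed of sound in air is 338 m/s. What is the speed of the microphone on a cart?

3.6 m/s

f' > f, so the microphone on a cart is approaching.
f' = f · (v + v_o)/v ⇒ v_o = v · |f'/f − 1|.
v_o = 338 × |62842/62180 − 1| = 338 × 0.01065 ≈ 3.6 m/s.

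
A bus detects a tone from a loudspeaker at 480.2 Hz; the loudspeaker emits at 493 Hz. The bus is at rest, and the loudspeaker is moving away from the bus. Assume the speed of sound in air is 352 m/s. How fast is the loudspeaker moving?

9.4 m/s

f' = f · v/(v + v_s) ⇒ v_s = v · |1 − f/f'|.
v_s = 352 × |1 − 493/480.2| = 352 × 0.02666 ≈ 9.4 m/s.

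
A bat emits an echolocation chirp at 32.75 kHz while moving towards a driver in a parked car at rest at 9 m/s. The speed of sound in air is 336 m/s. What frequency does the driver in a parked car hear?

With the source moving toward a stationary observer, f' = f · v/(v − v_s).
f' = 32.75 × 336/(336 − 9) = 32.75 × 336/327 ≈ 33.7 kHz.

33.7 kHz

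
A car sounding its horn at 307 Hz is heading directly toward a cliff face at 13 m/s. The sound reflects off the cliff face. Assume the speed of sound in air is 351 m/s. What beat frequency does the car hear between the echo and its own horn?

23.6 Hz

The cliff face receives the sound from a moving source: f₁ = f₀ · v/(v − v_e) = 307 × 351/338 ≈ 318.8 Hz.
On the return leg the car is a moving observer: f₂ = f₁ · (v + v_e)/v = 318.8 × 364/351 ≈ 330.6 Hz.
Beat against the emitted tone: |f₂ − f₀| = 2v_e·f₀/(v − v_e) = 2 × 13 × 307/338 ≈ 23.6 Hz.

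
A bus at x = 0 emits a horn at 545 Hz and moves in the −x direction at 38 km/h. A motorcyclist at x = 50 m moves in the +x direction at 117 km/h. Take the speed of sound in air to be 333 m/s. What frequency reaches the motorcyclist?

38 km/h = 10.56 m/s; 117 km/h = 32.5 m/s.
The observer lies on the +x side, so the source is heading away from the observer and the observer is heading away from the source.
General Doppler shift: f' = f · (v − v_o)/(v + v_s).
f' = 545 × (333 − 32.5)/(333 + 10.56) = 545 × 300.5/343.56 ≈ 477 Hz.

477 Hz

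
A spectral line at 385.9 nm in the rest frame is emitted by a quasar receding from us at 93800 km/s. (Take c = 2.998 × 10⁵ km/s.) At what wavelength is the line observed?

β = v/c = 93800/299800 = 0.3129.
Relativistic Doppler for wavelength: λ' = λ₀ · √((1 + β)/(1 − β)).
λ' = 385.9 × √(1.3129/0.6871) = 385.9 × 1.38227 ≈ 533.4 nm.

533.4 nm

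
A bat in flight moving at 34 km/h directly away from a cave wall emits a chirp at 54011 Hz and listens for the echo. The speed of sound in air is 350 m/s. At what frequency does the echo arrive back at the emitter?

51173 Hz

34 km/h = 9.444 m/s.
The cave wall receives the sound from a moving source: f₁ = f₀ · v/(v + v_e) = 54011 × 350/359.44 ≈ 52592 Hz.
On the return leg the bat in flight is a moving observer: f₂ = f₁ · (v − v_e)/v = 52592 × 340.56/350 ≈ 51173 Hz.
Equivalently f₂ = f₀ · (v − v_e)/(v + v_e).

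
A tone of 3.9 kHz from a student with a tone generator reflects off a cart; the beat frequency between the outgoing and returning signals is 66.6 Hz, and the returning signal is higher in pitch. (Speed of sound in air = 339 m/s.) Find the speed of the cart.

2.87 m/s

Double Doppler shift off a moving reflector: f₂ = f₀ · (v + u)/(v − u) (u > 0 toward emitter).
Returning signal is higher, so f₂ = f₀ + Δf = 3900 + 66.6 = 3966.6 Hz.
Rearranging, u = v · (f₂ − f₀)/(f₂ + f₀) = 339 × 66.6/7866.6 ≈ 2.87 m/s.
So the cart is moving at 2.87 m/s toward the emitter.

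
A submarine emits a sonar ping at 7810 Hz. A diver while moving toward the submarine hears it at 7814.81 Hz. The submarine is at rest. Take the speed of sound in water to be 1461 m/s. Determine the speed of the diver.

0.90 m/s

f' = f · (v + v_o)/v ⇒ v_o = v · |f'/f − 1|.
v_o = 1461 × |7814.81/7810 − 1| = 1461 × 0.0006159 ≈ 0.90 m/s.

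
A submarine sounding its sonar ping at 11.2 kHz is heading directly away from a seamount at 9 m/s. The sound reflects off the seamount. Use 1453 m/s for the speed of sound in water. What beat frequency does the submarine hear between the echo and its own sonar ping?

138 Hz

The seamount receives the sound from a moving source: f₁ = f₀ · v/(v + v_e) = 11.2 × 1453/1462 ≈ 11.1311 kHz.
On the return leg the submarine is a moving observer: f₂ = f₁ · (v − v_e)/v = 11.1311 × 1444/1453 ≈ 11.0621 kHz.
Beat against the emitted tone (with f₀ = 11200 Hz): |f₂ − f₀| = 2v_e·f₀/(v + v_e) = 2 × 9 × 11200/1462 ≈ 138 Hz.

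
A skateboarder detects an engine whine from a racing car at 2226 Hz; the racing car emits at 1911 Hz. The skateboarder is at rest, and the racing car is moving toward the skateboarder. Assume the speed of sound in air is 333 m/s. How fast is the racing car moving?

f' = f · v/(v − v_s) ⇒ v_s = v · |1 − f/f'|.
v_s = 333 × |1 − 1911/2226| = 333 × 0.1415 ≈ 47 m/s.

47 m/s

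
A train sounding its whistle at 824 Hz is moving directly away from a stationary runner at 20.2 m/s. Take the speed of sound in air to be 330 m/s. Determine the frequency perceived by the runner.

776 Hz

Moving source, stationary observer: f' = f · v/(v + v_s) since the source is receding.
f' = 824 × 330/(330 + 20.2) = 824 × 330/350.2 ≈ 776 Hz.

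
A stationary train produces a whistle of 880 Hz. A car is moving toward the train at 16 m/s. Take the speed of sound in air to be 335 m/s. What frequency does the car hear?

922 Hz

Moving observer, stationary source: f' = f · (v + v_o)/v.
f' = 880 × (335 + 16)/335 = 880 × 351/335 ≈ 922 Hz.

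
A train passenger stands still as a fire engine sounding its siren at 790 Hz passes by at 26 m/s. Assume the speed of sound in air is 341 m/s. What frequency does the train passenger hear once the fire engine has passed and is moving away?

734 Hz

Receding: f₂ = f · v/(v + v_s) = 790 × 341/367 ≈ 734 Hz.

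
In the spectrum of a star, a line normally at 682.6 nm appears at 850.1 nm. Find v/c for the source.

λ'/λ₀ = 1.2454 > 1 (redshift), so the source is receding.
λ'/λ₀ = √((1 + β)/(1 − β)) for a receding source ⇒ β = (r² − 1)/(r² + 1) with r = λ'/λ₀.
β = (1.5510 − 1)/(1.5510 + 1) ≈ 0.216.

0.216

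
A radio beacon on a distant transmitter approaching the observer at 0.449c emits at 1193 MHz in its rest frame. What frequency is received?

1934.6 MHz

Relativistic Doppler for frequency: f' = f₀ · √((1 + β)/(1 − β)).
f' = 1193 × √(1.4490/0.5510) = 1193 × 1.62165 ≈ 1934.6 MHz.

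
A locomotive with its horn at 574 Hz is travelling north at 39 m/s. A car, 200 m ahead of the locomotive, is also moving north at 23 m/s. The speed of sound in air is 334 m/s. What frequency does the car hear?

605 Hz

The car is ahead, so the locomotive is moving toward it while the car is moving away from the locomotive.
With source approaching and observer receding, f' = f · (v − v_o)/(v − v_s).
f' = 574 × (334 − 23)/(334 − 39) = 574 × 311/295 ≈ 605 Hz.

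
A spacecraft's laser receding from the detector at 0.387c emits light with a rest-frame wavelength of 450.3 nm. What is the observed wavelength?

Relativistic Doppler for wavelength: λ' = λ₀ · √((1 + β)/(1 − β)).
λ' = 450.3 × √(1.3870/0.6130) = 450.3 × 1.50421 ≈ 677.3 nm.

677.3 nm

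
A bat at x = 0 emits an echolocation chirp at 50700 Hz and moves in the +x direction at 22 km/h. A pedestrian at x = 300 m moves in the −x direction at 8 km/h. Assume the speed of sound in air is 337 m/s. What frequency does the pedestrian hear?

22 km/h = 6.111 m/s; 8 km/h = 2.222 m/s.
The observer lies on the +x side, so the source is heading toward the observer and the observer is heading toward the source.
Both move, so f' = f · (v + v_o)/(v − v_s).
f' = 50700 × (337 + 2.222)/(337 − 6.111) = 50700 × 339.22/330.89 ≈ 51977 Hz.

51977 Hz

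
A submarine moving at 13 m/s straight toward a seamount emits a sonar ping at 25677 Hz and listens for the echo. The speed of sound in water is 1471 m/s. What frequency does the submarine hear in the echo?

26135 Hz

The seamount receives the sound from a moving source: f₁ = f₀ · v/(v − v_e) = 25677 × 1471/1458 ≈ 25906 Hz.
On the return leg the submarine is a moving observer: f₂ = f₁ · (v + v_e)/v = 25906 × 1484/1471 ≈ 26135 Hz.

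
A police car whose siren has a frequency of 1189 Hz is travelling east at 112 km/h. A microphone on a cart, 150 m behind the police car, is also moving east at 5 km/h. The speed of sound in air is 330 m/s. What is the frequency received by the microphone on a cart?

112 km/h = 31.11 m/s; 5 km/h = 1.389 m/s.
The microphone on a cart is behind, so the police car is moving away from it while the microphone on a cart is moving toward the police car.
With source receding and observer approaching, f' = f · (v + v_o)/(v + v_s).
f' = 1189 × (330 + 1.389)/(330 + 31.11) = 1189 × 331.39/361.11 ≈ 1091 Hz.

1091 Hz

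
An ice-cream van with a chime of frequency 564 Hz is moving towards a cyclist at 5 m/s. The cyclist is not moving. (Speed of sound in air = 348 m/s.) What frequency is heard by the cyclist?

Only the source moves, toward the listener, so f' = f · v/(v − v_s).
f' = 564 × 348/(348 − 5) = 564 × 348/343 ≈ 572 Hz.

572 Hz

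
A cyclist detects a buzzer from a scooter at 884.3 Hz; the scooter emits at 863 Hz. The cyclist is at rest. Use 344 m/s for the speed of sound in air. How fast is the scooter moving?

f' > f, so the scooter is approaching.
f' = f · v/(v − v_s) ⇒ v_s = v · |1 − f/f'|.
v_s = 344 × |1 − 863/884.3| = 344 × 0.02409 ≈ 8.3 m/s.

8.3 m/s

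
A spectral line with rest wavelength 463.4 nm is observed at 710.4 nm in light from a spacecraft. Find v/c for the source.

0.403

λ'/λ₀ = 1.5330 > 1 (redshift), so the source is receding.
λ'/λ₀ = √((1 + β)/(1 − β)) for a receding source ⇒ β = (r² − 1)/(r² + 1) with r = λ'/λ₀.
β = (2.3501 − 1)/(2.3501 + 1) ≈ 0.403.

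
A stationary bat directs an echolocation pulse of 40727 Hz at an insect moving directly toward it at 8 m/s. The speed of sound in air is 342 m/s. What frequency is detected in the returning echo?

42678 Hz

The insect first receives the wave as a moving observer: f₁ = f₀ · (v + u)/v = 40727 × (342 + 8)/342 ≈ 41680 Hz.
The reflection then acts as a moving source: f₂ = f₁ · v/(v − u) ≈ 42678 Hz.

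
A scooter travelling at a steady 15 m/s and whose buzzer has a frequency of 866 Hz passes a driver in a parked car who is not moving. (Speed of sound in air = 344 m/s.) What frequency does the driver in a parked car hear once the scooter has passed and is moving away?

830 Hz

Receding: f₂ = f · v/(v + v_s) = 866 × 344/359 ≈ 830 Hz.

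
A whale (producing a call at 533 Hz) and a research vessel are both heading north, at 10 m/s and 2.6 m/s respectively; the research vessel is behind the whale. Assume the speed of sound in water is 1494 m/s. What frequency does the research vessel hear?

The research vessel is behind, so the whale is moving away from it while the research vessel is moving toward the whale.
With source receding and observer approaching, f' = f · (v + v_o)/(v + v_s).
f' = 533 × (1494 + 2.6)/(1494 + 10) = 533 × 1496.6/1504 ≈ 530 Hz.

530 Hz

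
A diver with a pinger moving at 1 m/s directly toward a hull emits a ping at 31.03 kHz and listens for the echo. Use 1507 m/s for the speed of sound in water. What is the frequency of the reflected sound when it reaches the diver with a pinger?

The hull receives the sound from a moving source: f₁ = f₀ · v/(v − v_e) = 31.03 × 1507/1506 ≈ 31.1 kHz.
On the return leg the diver with a pinger is a moving observer: f₂ = f₁ · (v + v_e)/v = 31.1 × 1508/1507 ≈ 31.1 kHz.
Equivalently f₂ = f₀ · (v + v_e)/(v − v_e).

31.1 kHz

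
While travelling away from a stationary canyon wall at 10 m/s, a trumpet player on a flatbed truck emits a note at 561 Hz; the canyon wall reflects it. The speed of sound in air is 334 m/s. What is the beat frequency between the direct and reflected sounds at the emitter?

The canyon wall receives the sound from a moving source: f₁ = f₀ · v/(v + v_e) = 561 × 334/344 ≈ 544.7 Hz.
On the return leg the trumpet player on a flatbed truck is a moving observer: f₂ = f₁ · (v − v_e)/v = 544.7 × 324/334 ≈ 528.4 Hz.
Beat against the emitted tone: |f₂ − f₀| = 2v_e·f₀/(v + v_e) = 2 × 10 × 561/344 ≈ 32.6 Hz.

32.6 Hz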